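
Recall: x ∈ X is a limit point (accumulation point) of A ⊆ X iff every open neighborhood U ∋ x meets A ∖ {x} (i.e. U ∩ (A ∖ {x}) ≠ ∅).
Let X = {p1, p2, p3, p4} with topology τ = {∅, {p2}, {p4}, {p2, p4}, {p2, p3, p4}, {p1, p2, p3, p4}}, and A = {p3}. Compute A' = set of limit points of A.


A' = {p1}

For each x ∈ X, list the open sets U ∈ τ with x ∈ U, then check whether U ∩ (A ∖ {x}) ≠ ∅ for every such U.
  x = p1: opens ∋ x are {p1, p2, p3, p4}; each meets A ∖ {p1}, so x IS a limit point.
  x = p2: open {p2} ∋ x has {p2} ∩ (A ∖ {p2}) = ∅, so x is NOT a limit point.
  x = p3: open {p2, p3, p4} ∋ x has {p2, p3, p4} ∩ (A ∖ {p3}) = ∅, so x is NOT a limit point.
  x = p4: open {p4} ∋ x has {p4} ∩ (A ∖ {p4}) = ∅, so x is NOT a limit point.
Collecting: A' = {p1}.


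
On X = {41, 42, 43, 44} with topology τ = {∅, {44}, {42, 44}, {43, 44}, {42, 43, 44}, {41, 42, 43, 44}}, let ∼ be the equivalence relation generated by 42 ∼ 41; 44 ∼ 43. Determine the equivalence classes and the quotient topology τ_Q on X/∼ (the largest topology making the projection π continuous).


X/∼ = {[41=42], [43=44]}; |τ_Q| = 3.

Equivalence classes: [41=42], [43=44].
Quotient map π: X → X/∼ sends 41 ↦ [41=42], 42 ↦ [41=42], 43 ↦ [43=44], 44 ↦ [43=44].
For each subset V ⊆ X/∼, compute π^{-1}(V) ⊆ X and check whether π^{-1}(V) ∈ τ. V is open in τ_Q iff π^{-1}(V) ∈ τ.
  V = {}: π^{-1}(V) = ∅ ∈ τ ✓.
  V = {[41=42]}: π^{-1}(V) = {41, 42} ∉ τ ✗.
  V = {[43=44]}: π^{-1}(V) = {43, 44} ∈ τ ✓.
  V = {[41=42], [43=44]}: π^{-1}(V) = {41, 42, 43, 44} ∈ τ ✓.
Open sets in the quotient: τ_Q = {{}, {[43=44]}, {[41=42], [43=44]}} (3 elements).


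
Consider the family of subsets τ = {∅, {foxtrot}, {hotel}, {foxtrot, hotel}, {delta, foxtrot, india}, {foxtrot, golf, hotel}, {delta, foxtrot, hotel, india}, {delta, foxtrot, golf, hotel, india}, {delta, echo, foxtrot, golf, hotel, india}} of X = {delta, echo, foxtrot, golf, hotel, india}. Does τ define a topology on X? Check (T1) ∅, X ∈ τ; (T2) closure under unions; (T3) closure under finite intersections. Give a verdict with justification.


τ IS a topology on X.

Axiom (T1): ∅ ∈ τ? Yes; X ∈ τ? Yes.
Axiom (T2/T3): check pairwise unions and intersections of members of τ.
All pairwise intersections and unions checked — each lies in τ. Therefore τ satisfies (T1), (T2), (T3): it IS a topology on X.


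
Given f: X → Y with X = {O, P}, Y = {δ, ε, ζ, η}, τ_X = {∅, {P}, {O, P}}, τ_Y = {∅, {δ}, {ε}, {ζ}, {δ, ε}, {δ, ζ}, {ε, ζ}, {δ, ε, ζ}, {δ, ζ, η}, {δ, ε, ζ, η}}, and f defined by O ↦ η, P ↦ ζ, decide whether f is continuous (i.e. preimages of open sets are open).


f IS continuous.

Compute f^{-1}(U) for each U ∈ τ_Y:
  U = ∅: f^{-1}(U) = ∅ ∈ τ_X ✓.
  U = {δ}: f^{-1}(U) = ∅ ∈ τ_X ✓.
  U = {ε}: f^{-1}(U) = ∅ ∈ τ_X ✓.
  U = {ζ}: f^{-1}(U) = {P} ∈ τ_X ✓.
  U = {δ, ε}: f^{-1}(U) = ∅ ∈ τ_X ✓.
  U = {δ, ζ}: f^{-1}(U) = {P} ∈ τ_X ✓.
  U = {ε, ζ}: f^{-1}(U) = {P} ∈ τ_X ✓.
  U = {δ, ε, ζ}: f^{-1}(U) = {P} ∈ τ_X ✓.
  U = {δ, ζ, η}: f^{-1}(U) = {O, P} ∈ τ_X ✓.
  U = {δ, ε, ζ, η}: f^{-1}(U) = {O, P} ∈ τ_X ✓.
Every preimage lies in τ_X, so f IS continuous.


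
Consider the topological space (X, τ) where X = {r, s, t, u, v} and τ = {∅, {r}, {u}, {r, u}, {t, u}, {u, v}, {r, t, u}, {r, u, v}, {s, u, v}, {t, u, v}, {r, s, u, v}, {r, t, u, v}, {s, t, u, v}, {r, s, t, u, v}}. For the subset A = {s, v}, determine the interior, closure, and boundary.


int(A) = ∅, cl(A) = {s, v}, ∂A = {s, v}.

Closed sets in (X, τ) are complements of opens:
  closed(X, τ) = {∅, {r}, {s}, {t}, {r, s}, {r, t}, {s, t}, {s, v}, {r, s, t}, {r, s, v}, {s, t, v}, {r, s, t, v}, {s, t, u, v}, {r, s, t, u, v}}.
int(A) = ⋃ {U ∈ τ : U ⊆ A}. Opens contained in A: ∅.
Taking the union of these: int(A) = ∅.
cl(A) = ⋂ {C closed : A ⊆ C}. Closed sets containing A: {s, v}, {r, s, v}, {s, t, v}, {r, s, t, v}, {s, t, u, v}, {r, s, t, u, v}.
Intersecting these: cl(A) = {s, v}.
∂A = cl(A) ∖ int(A) = {s, v} ∖ ∅ = {s, v}.


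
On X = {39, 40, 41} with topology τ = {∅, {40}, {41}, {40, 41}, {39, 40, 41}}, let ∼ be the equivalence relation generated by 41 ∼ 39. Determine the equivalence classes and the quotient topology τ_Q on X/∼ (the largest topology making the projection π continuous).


X/∼ = {[39=41], [40]}; |τ_Q| = 3.

Equivalence classes: [39=41], [40].
Quotient map π: X → X/∼ sends 39 ↦ [39=41], 40 ↦ [40], 41 ↦ [39=41].
For each subset V ⊆ X/∼, compute π^{-1}(V) ⊆ X and check whether π^{-1}(V) ∈ τ. V is open in τ_Q iff π^{-1}(V) ∈ τ.
  V = {}: π^{-1}(V) = ∅ ∈ τ ✓.
  V = {[39=41]}: π^{-1}(V) = {39, 41} ∉ τ ✗.
  V = {[40]}: π^{-1}(V) = {40} ∈ τ ✓.
  V = {[39=41], [40]}: π^{-1}(V) = {39, 40, 41} ∈ τ ✓.
Open sets in the quotient: τ_Q = {{}, {[40]}, {[39=41], [40]}} (3 elements).


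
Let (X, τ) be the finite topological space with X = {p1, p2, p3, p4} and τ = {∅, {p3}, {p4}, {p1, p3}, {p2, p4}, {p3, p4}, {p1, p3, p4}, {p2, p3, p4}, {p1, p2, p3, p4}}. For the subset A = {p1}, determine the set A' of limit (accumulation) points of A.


A' = ∅

For each x ∈ X, list the open sets U ∈ τ with x ∈ U, then check whether U ∩ (A ∖ {x}) ≠ ∅ for every such U.
  x = p1: open {p1, p3} ∋ x has {p1, p3} ∩ (A ∖ {p1}) = ∅, so x is NOT a limit point.
  x = p2: open {p2, p4} ∋ x has {p2, p4} ∩ (A ∖ {p2}) = ∅, so x is NOT a limit point.
  x = p3: open {p3} ∋ x has {p3} ∩ (A ∖ {p3}) = ∅, so x is NOT a limit point.
  x = p4: open {p4} ∋ x has {p4} ∩ (A ∖ {p4}) = ∅, so x is NOT a limit point.
Collecting: A' = ∅.


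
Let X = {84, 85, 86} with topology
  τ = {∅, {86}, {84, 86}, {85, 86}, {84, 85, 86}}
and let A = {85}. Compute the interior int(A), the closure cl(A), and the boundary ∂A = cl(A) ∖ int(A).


int(A) = ∅, cl(A) = {85}, ∂A = {85}.

Closed sets in (X, τ) are complements of opens:
  closed(X, τ) = {∅, {84}, {85}, {84, 85}, {84, 85, 86}}.
int(A) = ⋃ {U ∈ τ : U ⊆ A}. Opens contained in A: ∅.
Taking the union of these: int(A) = ∅.
cl(A) = ⋂ {C closed : A ⊆ C}. Closed sets containing A: {85}, {84, 85}, {84, 85, 86}.
Intersecting these: cl(A) = {85}.
∂A = cl(A) ∖ int(A) = {85} ∖ ∅ = {85}.


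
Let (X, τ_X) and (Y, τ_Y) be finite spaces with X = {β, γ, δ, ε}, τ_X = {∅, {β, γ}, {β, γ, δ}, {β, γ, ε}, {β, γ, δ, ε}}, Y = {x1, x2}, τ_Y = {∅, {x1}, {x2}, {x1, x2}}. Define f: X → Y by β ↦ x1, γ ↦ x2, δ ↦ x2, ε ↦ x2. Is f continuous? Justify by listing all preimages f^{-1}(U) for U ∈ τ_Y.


f is NOT continuous.

Compute f^{-1}(U) for each U ∈ τ_Y:
  U = ∅: f^{-1}(U) = ∅ ∈ τ_X ✓.
  U = {x1}: f^{-1}(U) = {β} ∉ τ_X ✗.
  U = {x2}: f^{-1}(U) = {γ, δ, ε} ∉ τ_X ✗.
  U = {x1, x2}: f^{-1}(U) = {β, γ, δ, ε} ∈ τ_X ✓.
Found U = {x1} with f^{-1}(U) = {β} not in τ_X. Therefore f is NOT continuous.


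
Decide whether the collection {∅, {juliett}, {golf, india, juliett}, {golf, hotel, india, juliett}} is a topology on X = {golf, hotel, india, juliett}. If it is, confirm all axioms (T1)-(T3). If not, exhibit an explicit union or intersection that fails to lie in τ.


τ IS a topology on X.

Axiom (T1): ∅ ∈ τ? Yes; X ∈ τ? Yes.
Axiom (T2/T3): check pairwise unions and intersections of members of τ.
All pairwise intersections and unions checked — each lies in τ. Therefore τ satisfies (T1), (T2), (T3): it IS a topology on X.


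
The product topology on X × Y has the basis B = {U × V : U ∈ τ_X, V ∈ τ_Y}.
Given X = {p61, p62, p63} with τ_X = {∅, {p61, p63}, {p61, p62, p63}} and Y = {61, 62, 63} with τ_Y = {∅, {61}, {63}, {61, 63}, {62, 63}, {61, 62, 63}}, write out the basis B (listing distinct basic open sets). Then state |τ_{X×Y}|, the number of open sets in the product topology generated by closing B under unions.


Basis B = {∅ × ∅, {p61, p63} × {61}, {p61, p63} × {63}, {p61, p62, p63} × {61}, {p61, p62, p63} × {63}, {p61, p63} × {61, 63}, {p61, p63} × {62, 63}, {p61, p63} × {61, 62, 63}, {p61, p62, p63} × {61, 63}, {p61, p62, p63} × {62, 63}, {p61, p62, p63} × {61, 62, 63}}; |τ_{X×Y}| = 18.

Enumerate products U × V with U ∈ τ_X, V ∈ τ_Y (deduplicated):
  ∅ × ∅ = {} (∅)
  {p61, p63} × {61} = {(p61,61), (p63,61)}
  {p61, p63} × {63} = {(p61,63), (p63,63)}
  {p61, p62, p63} × {61} = {(p61,61), (p62,61), (p63,61)}
  {p61, p62, p63} × {63} = {(p61,63), (p62,63), (p63,63)}
  {p61, p63} × {61, 63} = {(p61,61), (p61,63), (p63,61), (p63,63)}
  {p61, p63} × {62, 63} = {(p61,62), (p61,63), (p63,62), (p63,63)}
  {p61, p63} × {61, 62, 63} = {(p61,61), (p61,62), (p61,63), (p63,61), (p63,62), (p63,63)}
  {p61, p62, p63} × {61, 63} = {(p61,61), (p61,63), (p62,61), (p62,63), (p63,61), (p63,63)}
  {p61, p62, p63} × {62, 63} = {(p61,62), (p61,63), (p62,62), (p62,63), (p63,62), (p63,63)}
  {p61, p62, p63} × {61, 62, 63} = {(p61,61), (p61,62), (p61,63), (p62,61), (p62,62), (p62,63), (p63,61), (p63,62), (p63,63)}
These 11 distinct sets form the basis B.
Close under arbitrary unions to get τ_{X×Y}; counting gives |τ_{X×Y}| = 18.


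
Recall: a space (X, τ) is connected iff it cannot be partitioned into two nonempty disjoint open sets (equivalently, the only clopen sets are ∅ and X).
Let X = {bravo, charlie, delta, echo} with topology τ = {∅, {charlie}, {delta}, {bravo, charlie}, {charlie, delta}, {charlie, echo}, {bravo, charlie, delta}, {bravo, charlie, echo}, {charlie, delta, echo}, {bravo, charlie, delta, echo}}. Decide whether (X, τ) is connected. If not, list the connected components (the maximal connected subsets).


(X, τ) is disconnected; components = [{delta}, {bravo, charlie, echo}].

Find clopen sets (U ∈ τ with X ∖ U ∈ τ):
  U = ∅, X ∖ U = {bravo, charlie, delta, echo} — both open, so U is clopen.
  U = {delta}, X ∖ U = {bravo, charlie, echo} — both open, so U is clopen.
  U = {bravo, charlie, echo}, X ∖ U = {delta} — both open, so U is clopen.
  U = {bravo, charlie, delta, echo}, X ∖ U = ∅ — both open, so U is clopen.
Nontrivial clopen(s) exist: e.g. {delta}. So (X, τ) is disconnected.
Compute connected components by grouping points that agree on all clopens:
  component: {delta}
  component: {bravo, charlie, echo}


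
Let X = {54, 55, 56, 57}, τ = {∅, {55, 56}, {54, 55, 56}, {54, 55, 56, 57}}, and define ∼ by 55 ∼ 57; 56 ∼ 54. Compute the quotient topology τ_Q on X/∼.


X/∼ = {[54=56], [55=57]}; |τ_Q| = 2.

Equivalence classes: [54=56], [55=57].
Quotient map π: X → X/∼ sends 54 ↦ [54=56], 55 ↦ [55=57], 56 ↦ [54=56], 57 ↦ [55=57].
For each subset V ⊆ X/∼, compute π^{-1}(V) ⊆ X and check whether π^{-1}(V) ∈ τ. V is open in τ_Q iff π^{-1}(V) ∈ τ.
  V = {}: π^{-1}(V) = ∅ ∈ τ ✓.
  V = {[54=56]}: π^{-1}(V) = {54, 56} ∉ τ ✗.
  V = {[55=57]}: π^{-1}(V) = {55, 57} ∉ τ ✗.
  V = {[54=56], [55=57]}: π^{-1}(V) = {54, 55, 56, 57} ∈ τ ✓.
Open sets in the quotient: τ_Q = {{}, {[54=56], [55=57]}} (2 elements).


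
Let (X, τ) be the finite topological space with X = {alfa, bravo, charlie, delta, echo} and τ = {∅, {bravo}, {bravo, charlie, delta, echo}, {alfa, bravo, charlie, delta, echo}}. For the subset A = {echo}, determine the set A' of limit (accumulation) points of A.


A' = {alfa, charlie, delta}

For each x ∈ X, list the open sets U ∈ τ with x ∈ U, then check whether U ∩ (A ∖ {x}) ≠ ∅ for every such U.
  x = alfa: opens ∋ x are {alfa, bravo, charlie, delta, echo}; each meets A ∖ {alfa}, so x IS a limit point.
  x = bravo: open {bravo} ∋ x has {bravo} ∩ (A ∖ {bravo}) = ∅, so x is NOT a limit point.
  x = charlie: opens ∋ x are {bravo, charlie, delta, echo}, {alfa, bravo, charlie, delta, echo}; each meets A ∖ {charlie}, so x IS a limit point.
  x = delta: opens ∋ x are {bravo, charlie, delta, echo}, {alfa, bravo, charlie, delta, echo}; each meets A ∖ {delta}, so x IS a limit point.
  x = echo: open {bravo, charlie, delta, echo} ∋ x has {bravo, charlie, delta, echo} ∩ (A ∖ {echo}) = ∅, so x is NOT a limit point.
Collecting: A' = {alfa, charlie, delta}.


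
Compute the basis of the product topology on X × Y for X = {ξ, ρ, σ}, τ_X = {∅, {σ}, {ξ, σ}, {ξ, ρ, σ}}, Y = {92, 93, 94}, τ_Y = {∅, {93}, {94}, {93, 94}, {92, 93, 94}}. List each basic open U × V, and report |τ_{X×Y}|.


Basis B = {∅ × ∅, {σ} × {93}, {σ} × {94}, {ξ, σ} × {93}, {ξ, σ} × {94}, {σ} × {93, 94}, {ξ, ρ, σ} × {93}, {ξ, ρ, σ} × {94}, {σ} × {92, 93, 94}, {ξ, σ} × {93, 94}, {ξ, σ} × {92, 93, 94}, {ξ, ρ, σ} × {93, 94}, {ξ, ρ, σ} × {92, 93, 94}}; |τ_{X×Y}| = 30.

Enumerate products U × V with U ∈ τ_X, V ∈ τ_Y (deduplicated):
  ∅ × ∅ = {} (∅)
  {σ} × {93} = {(σ,93)}
  {σ} × {94} = {(σ,94)}
  {ξ, σ} × {93} = {(ξ,93), (σ,93)}
  {ξ, σ} × {94} = {(ξ,94), (σ,94)}
  {σ} × {93, 94} = {(σ,93), (σ,94)}
  {ξ, ρ, σ} × {93} = {(ξ,93), (ρ,93), (σ,93)}
  {ξ, ρ, σ} × {94} = {(ξ,94), (ρ,94), (σ,94)}
  {σ} × {92, 93, 94} = {(σ,92), (σ,93), (σ,94)}
  {ξ, σ} × {93, 94} = {(ξ,93), (ξ,94), (σ,93), (σ,94)}
  {ξ, σ} × {92, 93, 94} = {(ξ,92), (ξ,93), (ξ,94), (σ,92), (σ,93), (σ,94)}
  {ξ, ρ, σ} × {93, 94} = {(ξ,93), (ξ,94), (ρ,93), (ρ,94), (σ,93), (σ,94)}
  {ξ, ρ, σ} × {92, 93, 94} = {(ξ,92), (ξ,93), (ξ,94), (ρ,92), (ρ,93), (ρ,94), (σ,92), (σ,93), (σ,94)}
These 13 distinct sets form the basis B.
Close under arbitrary unions to get τ_{X×Y}; counting gives |τ_{X×Y}| = 30.


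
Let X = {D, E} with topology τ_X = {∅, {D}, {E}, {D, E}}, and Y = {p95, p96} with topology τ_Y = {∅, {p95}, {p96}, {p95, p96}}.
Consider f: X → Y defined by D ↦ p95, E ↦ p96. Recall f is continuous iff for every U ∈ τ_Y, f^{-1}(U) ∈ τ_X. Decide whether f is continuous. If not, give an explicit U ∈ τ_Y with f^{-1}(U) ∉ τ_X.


f IS continuous.

Compute f^{-1}(U) for each U ∈ τ_Y:
  U = ∅: f^{-1}(U) = ∅ ∈ τ_X ✓.
  U = {p95}: f^{-1}(U) = {D} ∈ τ_X ✓.
  U = {p96}: f^{-1}(U) = {E} ∈ τ_X ✓.
  U = {p95, p96}: f^{-1}(U) = {D, E} ∈ τ_X ✓.
Every preimage lies in τ_X, so f IS continuous.


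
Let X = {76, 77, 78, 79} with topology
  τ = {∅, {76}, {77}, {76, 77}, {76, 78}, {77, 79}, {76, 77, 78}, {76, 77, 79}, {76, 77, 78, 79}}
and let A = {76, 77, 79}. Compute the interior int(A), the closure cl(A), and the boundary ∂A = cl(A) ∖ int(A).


int(A) = {76, 77, 79}, cl(A) = {76, 77, 78, 79}, ∂A = {78}.

Closed sets in (X, τ) are complements of opens:
  closed(X, τ) = {∅, {78}, {79}, {76, 78}, {77, 79}, {78, 79}, {76, 78, 79}, {77, 78, 79}, {76, 77, 78, 79}}.
int(A) = ⋃ {U ∈ τ : U ⊆ A}. Opens contained in A: ∅, {76}, {77}, {76, 77}, {77, 79}, {76, 77, 79}.
Taking the union of these: int(A) = {76, 77, 79}.
cl(A) = ⋂ {C closed : A ⊆ C}. Closed sets containing A: {76, 77, 78, 79}.
Intersecting these: cl(A) = {76, 77, 78, 79}.
∂A = cl(A) ∖ int(A) = {76, 77, 78, 79} ∖ {76, 77, 79} = {78}.


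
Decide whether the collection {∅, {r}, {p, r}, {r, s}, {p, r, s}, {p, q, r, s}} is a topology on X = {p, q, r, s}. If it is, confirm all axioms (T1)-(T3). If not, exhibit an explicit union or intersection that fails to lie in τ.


τ IS a topology on X.

Axiom (T1): ∅ ∈ τ? Yes; X ∈ τ? Yes.
Axiom (T2/T3): check pairwise unions and intersections of members of τ.
All pairwise intersections and unions checked — each lies in τ. Therefore τ satisfies (T1), (T2), (T3): it IS a topology on X.


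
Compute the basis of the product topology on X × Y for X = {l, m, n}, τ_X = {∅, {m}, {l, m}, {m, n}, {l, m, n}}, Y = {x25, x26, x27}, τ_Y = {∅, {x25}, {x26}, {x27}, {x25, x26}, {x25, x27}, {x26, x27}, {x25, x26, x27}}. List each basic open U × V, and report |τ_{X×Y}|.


Basis B = {∅ × ∅, {m} × {x25}, {m} × {x26}, {m} × {x27}, {l, m} × {x25}, {l, m} × {x26}, {l, m} × {x27}, {m} × {x25, x26}, {m} × {x25, x27}, {m, n} × {x25}, {m} × {x26, x27}, {m, n} × {x26}, {m, n} × {x27}, {l, m, n} × {x25}, {l, m, n} × {x26}, {l, m, n} × {x27}, {m} × {x25, x26, x27}, {l, m} × {x25, x26}, {l, m} × {x25, x27}, {l, m} × {x26, x27}, {m, n} × {x25, x26}, {m, n} × {x25, x27}, {m, n} × {x26, x27}, {l, m} × {x25, x26, x27}, {l, m, n} × {x25, x26}, {l, m, n} × {x25, x27}, {l, m, n} × {x26, x27}, {m, n} × {x25, x26, x27}, {l, m, n} × {x25, x26, x27}}; |τ_{X×Y}| = 125.

Enumerate products U × V with U ∈ τ_X, V ∈ τ_Y (deduplicated):
  ∅ × ∅ = {} (∅)
  {m} × {x25} = {(m,x25)}
  {m} × {x26} = {(m,x26)}
  {m} × {x27} = {(m,x27)}
  {l, m} × {x25} = {(l,x25), (m,x25)}
  {l, m} × {x26} = {(l,x26), (m,x26)}
  {l, m} × {x27} = {(l,x27), (m,x27)}
  {m} × {x25, x26} = {(m,x25), (m,x26)}
  {m} × {x25, x27} = {(m,x25), (m,x27)}
  {m, n} × {x25} = {(m,x25), (n,x25)}
  {m} × {x26, x27} = {(m,x26), (m,x27)}
  {m, n} × {x26} = {(m,x26), (n,x26)}
  {m, n} × {x27} = {(m,x27), (n,x27)}
  {l, m, n} × {x25} = {(l,x25), (m,x25), (n,x25)}
  {l, m, n} × {x26} = {(l,x26), (m,x26), (n,x26)}
  {l, m, n} × {x27} = {(l,x27), (m,x27), (n,x27)}
  {m} × {x25, x26, x27} = {(m,x25), (m,x26), (m,x27)}
  {l, m} × {x25, x26} = {(l,x25), (l,x26), (m,x25), (m,x26)}
  {l, m} × {x25, x27} = {(l,x25), (l,x27), (m,x25), (m,x27)}
  {l, m} × {x26, x27} = {(l,x26), (l,x27), (m,x26), (m,x27)}
  {m, n} × {x25, x26} = {(m,x25), (m,x26), (n,x25), (n,x26)}
  {m, n} × {x25, x27} = {(m,x25), (m,x27), (n,x25), (n,x27)}
  {m, n} × {x26, x27} = {(m,x26), (m,x27), (n,x26), (n,x27)}
  {l, m} × {x25, x26, x27} = {(l,x25), (l,x26), (l,x27), (m,x25), (m,x26), (m,x27)}
  {l, m, n} × {x25, x26} = {(l,x25), (l,x26), (m,x25), (m,x26), (n,x25), (n,x26)}
  {l, m, n} × {x25, x27} = {(l,x25), (l,x27), (m,x25), (m,x27), (n,x25), (n,x27)}
  {l, m, n} × {x26, x27} = {(l,x26), (l,x27), (m,x26), (m,x27), (n,x26), (n,x27)}
  {m, n} × {x25, x26, x27} = {(m,x25), (m,x26), (m,x27), (n,x25), (n,x26), (n,x27)}
  {l, m, n} × {x25, x26, x27} = {(l,x25), (l,x26), (l,x27), (m,x25), (m,x26), (m,x27), (n,x25), (n,x26), (n,x27)}
These 29 distinct sets form the basis B.
Close under arbitrary unions to get τ_{X×Y}; counting gives |τ_{X×Y}| = 125.


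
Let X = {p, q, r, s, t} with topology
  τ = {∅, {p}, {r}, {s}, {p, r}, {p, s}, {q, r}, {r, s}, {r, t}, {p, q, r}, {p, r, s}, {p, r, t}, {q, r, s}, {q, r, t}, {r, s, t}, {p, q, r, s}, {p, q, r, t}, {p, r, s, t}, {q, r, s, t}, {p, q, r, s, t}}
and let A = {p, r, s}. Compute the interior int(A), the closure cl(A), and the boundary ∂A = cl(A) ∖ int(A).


int(A) = {p, r, s}, cl(A) = {p, q, r, s, t}, ∂A = {q, t}.

Closed sets in (X, τ) are complements of opens:
  closed(X, τ) = {∅, {p}, {q}, {s}, {t}, {p, q}, {p, s}, {p, t}, {q, s}, {q, t}, {s, t}, {p, q, s}, {p, q, t}, {p, s, t}, {q, r, t}, {q, s, t}, {p, q, r, t}, {p, q, s, t}, {q, r, s, t}, {p, q, r, s, t}}.
int(A) = ⋃ {U ∈ τ : U ⊆ A}. Opens contained in A: ∅, {p}, {r}, {s}, {p, r}, {p, s}, {r, s}, {p, r, s}.
Taking the union of these: int(A) = {p, r, s}.
cl(A) = ⋂ {C closed : A ⊆ C}. Closed sets containing A: {p, q, r, s, t}.
Intersecting these: cl(A) = {p, q, r, s, t}.
∂A = cl(A) ∖ int(A) = {p, q, r, s, t} ∖ {p, r, s} = {q, t}.


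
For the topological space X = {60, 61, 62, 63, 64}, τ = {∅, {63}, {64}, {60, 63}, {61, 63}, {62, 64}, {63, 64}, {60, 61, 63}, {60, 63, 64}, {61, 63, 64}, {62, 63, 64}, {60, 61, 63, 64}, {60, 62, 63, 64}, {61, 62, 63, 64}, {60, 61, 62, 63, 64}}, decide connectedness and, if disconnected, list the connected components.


(X, τ) is disconnected; components = [{62, 64}, {60, 61, 63}].

Find clopen sets (U ∈ τ with X ∖ U ∈ τ):
  U = ∅, X ∖ U = {60, 61, 62, 63, 64} — both open, so U is clopen.
  U = {62, 64}, X ∖ U = {60, 61, 63} — both open, so U is clopen.
  U = {60, 61, 63}, X ∖ U = {62, 64} — both open, so U is clopen.
  U = {60, 61, 62, 63, 64}, X ∖ U = ∅ — both open, so U is clopen.
Nontrivial clopen(s) exist: e.g. {62, 64}. So (X, τ) is disconnected.
Compute connected components by grouping points that agree on all clopens:
  component: {62, 64}
  component: {60, 61, 63}


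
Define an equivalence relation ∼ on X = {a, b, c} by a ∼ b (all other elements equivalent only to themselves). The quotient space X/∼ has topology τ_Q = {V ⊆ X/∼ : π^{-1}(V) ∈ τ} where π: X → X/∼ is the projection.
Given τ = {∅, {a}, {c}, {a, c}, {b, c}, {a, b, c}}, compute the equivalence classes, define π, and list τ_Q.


X/∼ = {[a=b], [c]}; |τ_Q| = 3.

Equivalence classes: [a=b], [c].
Quotient map π: X → X/∼ sends a ↦ [a=b], b ↦ [a=b], c ↦ [c].
For each subset V ⊆ X/∼, compute π^{-1}(V) ⊆ X and check whether π^{-1}(V) ∈ τ. V is open in τ_Q iff π^{-1}(V) ∈ τ.
  V = {}: π^{-1}(V) = ∅ ∈ τ ✓.
  V = {[a=b]}: π^{-1}(V) = {a, b} ∉ τ ✗.
  V = {[c]}: π^{-1}(V) = {c} ∈ τ ✓.
  V = {[a=b], [c]}: π^{-1}(V) = {a, b, c} ∈ τ ✓.
Open sets in the quotient: τ_Q = {{}, {[c]}, {[a=b], [c]}} (3 elements).


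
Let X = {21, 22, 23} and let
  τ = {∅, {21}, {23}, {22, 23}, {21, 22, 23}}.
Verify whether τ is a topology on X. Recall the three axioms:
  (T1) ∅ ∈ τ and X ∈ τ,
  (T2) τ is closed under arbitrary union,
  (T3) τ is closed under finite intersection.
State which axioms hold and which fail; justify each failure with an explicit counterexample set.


τ is NOT a topology on X.

Axiom (T1): ∅ ∈ τ? Yes; X ∈ τ? Yes.
Axiom (T2/T3): check pairwise unions and intersections of members of τ.
Counterexample for (T2): {21} ∪ {23} = {21, 23} ∉ τ. Therefore τ is NOT a topology.


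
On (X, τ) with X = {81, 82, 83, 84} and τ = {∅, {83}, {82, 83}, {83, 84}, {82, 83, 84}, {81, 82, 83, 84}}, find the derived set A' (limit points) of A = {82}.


A' = {81}

For each x ∈ X, list the open sets U ∈ τ with x ∈ U, then check whether U ∩ (A ∖ {x}) ≠ ∅ for every such U.
  x = 81: opens ∋ x are {81, 82, 83, 84}; each meets A ∖ {81}, so x IS a limit point.
  x = 82: open {82, 83} ∋ x has {82, 83} ∩ (A ∖ {82}) = ∅, so x is NOT a limit point.
  x = 83: open {83} ∋ x has {83} ∩ (A ∖ {83}) = ∅, so x is NOT a limit point.
  x = 84: open {83, 84} ∋ x has {83, 84} ∩ (A ∖ {84}) = ∅, so x is NOT a limit point.
Collecting: A' = {81}.


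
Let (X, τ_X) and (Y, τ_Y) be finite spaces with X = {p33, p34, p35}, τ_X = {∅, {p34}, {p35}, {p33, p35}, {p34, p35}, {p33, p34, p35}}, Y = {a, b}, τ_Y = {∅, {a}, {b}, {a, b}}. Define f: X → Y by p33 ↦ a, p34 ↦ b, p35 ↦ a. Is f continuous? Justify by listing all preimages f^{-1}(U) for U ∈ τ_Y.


f IS continuous.

Compute f^{-1}(U) for each U ∈ τ_Y:
  U = ∅: f^{-1}(U) = ∅ ∈ τ_X ✓.
  U = {a}: f^{-1}(U) = {p33, p35} ∈ τ_X ✓.
  U = {b}: f^{-1}(U) = {p34} ∈ τ_X ✓.
  U = {a, b}: f^{-1}(U) = {p33, p34, p35} ∈ τ_X ✓.
Every preimage lies in τ_X, so f IS continuous.


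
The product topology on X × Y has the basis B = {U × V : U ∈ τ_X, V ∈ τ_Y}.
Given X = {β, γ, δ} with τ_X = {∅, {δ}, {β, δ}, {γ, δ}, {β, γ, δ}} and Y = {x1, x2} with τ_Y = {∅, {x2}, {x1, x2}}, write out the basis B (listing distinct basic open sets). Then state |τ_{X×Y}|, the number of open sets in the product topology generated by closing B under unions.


Basis B = {∅ × ∅, {δ} × {x2}, {β, δ} × {x2}, {γ, δ} × {x2}, {δ} × {x1, x2}, {β, γ, δ} × {x2}, {β, δ} × {x1, x2}, {γ, δ} × {x1, x2}, {β, γ, δ} × {x1, x2}}; |τ_{X×Y}| = 14.

Enumerate products U × V with U ∈ τ_X, V ∈ τ_Y (deduplicated):
  ∅ × ∅ = {} (∅)
  {δ} × {x2} = {(δ,x2)}
  {β, δ} × {x2} = {(β,x2), (δ,x2)}
  {γ, δ} × {x2} = {(γ,x2), (δ,x2)}
  {δ} × {x1, x2} = {(δ,x1), (δ,x2)}
  {β, γ, δ} × {x2} = {(β,x2), (γ,x2), (δ,x2)}
  {β, δ} × {x1, x2} = {(β,x1), (β,x2), (δ,x1), (δ,x2)}
  {γ, δ} × {x1, x2} = {(γ,x1), (γ,x2), (δ,x1), (δ,x2)}
  {β, γ, δ} × {x1, x2} = {(β,x1), (β,x2), (γ,x1), (γ,x2), (δ,x1), (δ,x2)}
These 9 distinct sets form the basis B.
Close under arbitrary unions to get τ_{X×Y}; counting gives |τ_{X×Y}| = 14.


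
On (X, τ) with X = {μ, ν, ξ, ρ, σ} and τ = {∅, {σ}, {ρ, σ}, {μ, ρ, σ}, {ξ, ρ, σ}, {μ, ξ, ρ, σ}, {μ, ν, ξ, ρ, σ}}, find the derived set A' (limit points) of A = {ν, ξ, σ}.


A' = {μ, ν, ξ, ρ}

For each x ∈ X, list the open sets U ∈ τ with x ∈ U, then check whether U ∩ (A ∖ {x}) ≠ ∅ for every such U.
  x = μ: opens ∋ x are {μ, ρ, σ}, {μ, ξ, ρ, σ}, {μ, ν, ξ, ρ, σ}; each meets A ∖ {μ}, so x IS a limit point.
  x = ν: opens ∋ x are {μ, ν, ξ, ρ, σ}; each meets A ∖ {ν}, so x IS a limit point.
  x = ξ: opens ∋ x are {ξ, ρ, σ}, {μ, ξ, ρ, σ}, {μ, ν, ξ, ρ, σ}; each meets A ∖ {ξ}, so x IS a limit point.
  x = ρ: opens ∋ x are {ρ, σ}, {μ, ρ, σ}, {ξ, ρ, σ}, {μ, ξ, ρ, σ}, {μ, ν, ξ, ρ, σ}; each meets A ∖ {ρ}, so x IS a limit point.
  x = σ: open {σ} ∋ x has {σ} ∩ (A ∖ {σ}) = ∅, so x is NOT a limit point.
Collecting: A' = {μ, ν, ξ, ρ}.


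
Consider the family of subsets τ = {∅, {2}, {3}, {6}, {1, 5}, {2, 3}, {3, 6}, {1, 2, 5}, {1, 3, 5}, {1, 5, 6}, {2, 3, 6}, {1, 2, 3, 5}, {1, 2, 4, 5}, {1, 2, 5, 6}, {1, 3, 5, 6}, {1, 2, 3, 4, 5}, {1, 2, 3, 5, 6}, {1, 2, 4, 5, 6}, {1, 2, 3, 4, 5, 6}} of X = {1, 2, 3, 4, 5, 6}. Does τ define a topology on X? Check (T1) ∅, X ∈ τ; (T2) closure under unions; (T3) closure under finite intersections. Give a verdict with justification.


τ is NOT a topology on X.

Axiom (T1): ∅ ∈ τ? Yes; X ∈ τ? Yes.
Axiom (T2/T3): check pairwise unions and intersections of members of τ.
Counterexample for (T2): {2} ∪ {6} = {2, 6} ∉ τ. Therefore τ is NOT a topology.


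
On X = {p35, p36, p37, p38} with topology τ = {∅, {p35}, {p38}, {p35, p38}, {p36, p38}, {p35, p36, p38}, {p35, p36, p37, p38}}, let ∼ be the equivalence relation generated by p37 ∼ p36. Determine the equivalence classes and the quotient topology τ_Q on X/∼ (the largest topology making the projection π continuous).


X/∼ = {[p35], [p36=p37], [p38]}; |τ_Q| = 5.

Equivalence classes: [p35], [p36=p37], [p38].
Quotient map π: X → X/∼ sends p35 ↦ [p35], p36 ↦ [p36=p37], p37 ↦ [p36=p37], p38 ↦ [p38].
For each subset V ⊆ X/∼, compute π^{-1}(V) ⊆ X and check whether π^{-1}(V) ∈ τ. V is open in τ_Q iff π^{-1}(V) ∈ τ.
  V = {}: π^{-1}(V) = ∅ ∈ τ ✓.
  V = {[p35]}: π^{-1}(V) = {p35} ∈ τ ✓.
  V = {[p36=p37]}: π^{-1}(V) = {p36, p37} ∉ τ ✗.
  V = {[p35], [p36=p37]}: π^{-1}(V) = {p35, p36, p37} ∉ τ ✗.
  V = {[p38]}: π^{-1}(V) = {p38} ∈ τ ✓.
  V = {[p35], [p38]}: π^{-1}(V) = {p35, p38} ∈ τ ✓.
  V = {[p36=p37], [p38]}: π^{-1}(V) = {p36, p37, p38} ∉ τ ✗.
  V = {[p35], [p36=p37], [p38]}: π^{-1}(V) = {p35, p36, p37, p38} ∈ τ ✓.
Open sets in the quotient: τ_Q = {{}, {[p35]}, {[p38]}, {[p35], [p38]}, {[p35], [p36=p37], [p38]}} (5 elements).


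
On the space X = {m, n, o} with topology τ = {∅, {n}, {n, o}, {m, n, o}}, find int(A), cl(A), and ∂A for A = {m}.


int(A) = ∅, cl(A) = {m}, ∂A = {m}.

Closed sets in (X, τ) are complements of opens:
  closed(X, τ) = {∅, {m}, {m, o}, {m, n, o}}.
int(A) = ⋃ {U ∈ τ : U ⊆ A}. Opens contained in A: ∅.
Taking the union of these: int(A) = ∅.
cl(A) = ⋂ {C closed : A ⊆ C}. Closed sets containing A: {m}, {m, o}, {m, n, o}.
Intersecting these: cl(A) = {m}.
∂A = cl(A) ∖ int(A) = {m} ∖ ∅ = {m}.


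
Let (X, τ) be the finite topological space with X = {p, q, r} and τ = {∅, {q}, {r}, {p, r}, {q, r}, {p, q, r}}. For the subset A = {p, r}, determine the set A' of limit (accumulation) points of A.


A' = {p}

For each x ∈ X, list the open sets U ∈ τ with x ∈ U, then check whether U ∩ (A ∖ {x}) ≠ ∅ for every such U.
  x = p: opens ∋ x are {p, r}, {p, q, r}; each meets A ∖ {p}, so x IS a limit point.
  x = q: open {q} ∋ x has {q} ∩ (A ∖ {q}) = ∅, so x is NOT a limit point.
  x = r: open {r} ∋ x has {r} ∩ (A ∖ {r}) = ∅, so x is NOT a limit point.
Collecting: A' = {p}.


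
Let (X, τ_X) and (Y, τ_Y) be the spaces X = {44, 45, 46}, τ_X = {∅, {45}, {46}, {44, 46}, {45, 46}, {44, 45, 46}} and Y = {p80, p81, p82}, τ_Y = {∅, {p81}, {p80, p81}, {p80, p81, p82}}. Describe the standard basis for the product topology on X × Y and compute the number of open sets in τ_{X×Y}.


Basis B = {∅ × ∅, {45} × {p81}, {46} × {p81}, {44, 46} × {p81}, {45} × {p80, p81}, {45, 46} × {p81}, {46} × {p80, p81}, {44, 45, 46} × {p81}, {45} × {p80, p81, p82}, {46} × {p80, p81, p82}, {44, 46} × {p80, p81}, {45, 46} × {p80, p81}, {44, 46} × {p80, p81, p82}, {44, 45, 46} × {p80, p81}, {45, 46} × {p80, p81, p82}, {44, 45, 46} × {p80, p81, p82}}; |τ_{X×Y}| = 40.

Enumerate products U × V with U ∈ τ_X, V ∈ τ_Y (deduplicated):
  ∅ × ∅ = {} (∅)
  {45} × {p81} = {(45,p81)}
  {46} × {p81} = {(46,p81)}
  {44, 46} × {p81} = {(44,p81), (46,p81)}
  {45} × {p80, p81} = {(45,p80), (45,p81)}
  {45, 46} × {p81} = {(45,p81), (46,p81)}
  {46} × {p80, p81} = {(46,p80), (46,p81)}
  {44, 45, 46} × {p81} = {(44,p81), (45,p81), (46,p81)}
  {45} × {p80, p81, p82} = {(45,p80), (45,p81), (45,p82)}
  {46} × {p80, p81, p82} = {(46,p80), (46,p81), (46,p82)}
  {44, 46} × {p80, p81} = {(44,p80), (44,p81), (46,p80), (46,p81)}
  {45, 46} × {p80, p81} = {(45,p80), (45,p81), (46,p80), (46,p81)}
  {44, 46} × {p80, p81, p82} = {(44,p80), (44,p81), (44,p82), (46,p80), (46,p81), (46,p82)}
  {44, 45, 46} × {p80, p81} = {(44,p80), (44,p81), (45,p80), (45,p81), (46,p80), (46,p81)}
  {45, 46} × {p80, p81, p82} = {(45,p80), (45,p81), (45,p82), (46,p80), (46,p81), (46,p82)}
  {44, 45, 46} × {p80, p81, p82} = {(44,p80), (44,p81), (44,p82), (45,p80), (45,p81), (45,p82), (46,p80), (46,p81), (46,p82)}
These 16 distinct sets form the basis B.
Close under arbitrary unions to get τ_{X×Y}; counting gives |τ_{X×Y}| = 40.


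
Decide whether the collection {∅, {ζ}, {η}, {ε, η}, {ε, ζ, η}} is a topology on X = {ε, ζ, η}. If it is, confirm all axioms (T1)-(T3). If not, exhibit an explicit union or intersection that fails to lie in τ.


τ is NOT a topology on X.

Axiom (T1): ∅ ∈ τ? Yes; X ∈ τ? Yes.
Axiom (T2/T3): check pairwise unions and intersections of members of τ.
Counterexample for (T2): {ζ} ∪ {η} = {ζ, η} ∉ τ. Therefore τ is NOT a topology.


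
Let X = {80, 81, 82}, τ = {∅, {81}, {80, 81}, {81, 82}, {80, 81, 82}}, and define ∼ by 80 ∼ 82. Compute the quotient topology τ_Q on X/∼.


X/∼ = {[80=82], [81]}; |τ_Q| = 3.

Equivalence classes: [80=82], [81].
Quotient map π: X → X/∼ sends 80 ↦ [80=82], 81 ↦ [81], 82 ↦ [80=82].
For each subset V ⊆ X/∼, compute π^{-1}(V) ⊆ X and check whether π^{-1}(V) ∈ τ. V is open in τ_Q iff π^{-1}(V) ∈ τ.
  V = {}: π^{-1}(V) = ∅ ∈ τ ✓.
  V = {[80=82]}: π^{-1}(V) = {80, 82} ∉ τ ✗.
  V = {[81]}: π^{-1}(V) = {81} ∈ τ ✓.
  V = {[80=82], [81]}: π^{-1}(V) = {80, 81, 82} ∈ τ ✓.
Open sets in the quotient: τ_Q = {{}, {[81]}, {[80=82], [81]}} (3 elements).


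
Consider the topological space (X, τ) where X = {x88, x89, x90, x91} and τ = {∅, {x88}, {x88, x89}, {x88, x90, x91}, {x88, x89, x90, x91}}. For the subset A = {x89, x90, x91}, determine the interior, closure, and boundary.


int(A) = ∅, cl(A) = {x89, x90, x91}, ∂A = {x89, x90, x91}.

Closed sets in (X, τ) are complements of opens:
  closed(X, τ) = {∅, {x89}, {x90, x91}, {x89, x90, x91}, {x88, x89, x90, x91}}.
int(A) = ⋃ {U ∈ τ : U ⊆ A}. Opens contained in A: ∅.
Taking the union of these: int(A) = ∅.
cl(A) = ⋂ {C closed : A ⊆ C}. Closed sets containing A: {x89, x90, x91}, {x88, x89, x90, x91}.
Intersecting these: cl(A) = {x89, x90, x91}.
∂A = cl(A) ∖ int(A) = {x89, x90, x91} ∖ ∅ = {x89, x90, x91}.


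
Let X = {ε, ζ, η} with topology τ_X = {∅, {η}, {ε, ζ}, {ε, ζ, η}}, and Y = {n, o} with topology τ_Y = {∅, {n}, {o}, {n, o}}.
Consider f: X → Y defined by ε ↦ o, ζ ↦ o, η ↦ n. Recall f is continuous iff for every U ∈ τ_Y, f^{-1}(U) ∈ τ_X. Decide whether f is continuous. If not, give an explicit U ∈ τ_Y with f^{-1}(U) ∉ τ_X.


f IS continuous.

Compute f^{-1}(U) for each U ∈ τ_Y:
  U = ∅: f^{-1}(U) = ∅ ∈ τ_X ✓.
  U = {n}: f^{-1}(U) = {η} ∈ τ_X ✓.
  U = {o}: f^{-1}(U) = {ε, ζ} ∈ τ_X ✓.
  U = {n, o}: f^{-1}(U) = {ε, ζ, η} ∈ τ_X ✓.
Every preimage lies in τ_X, so f IS continuous.


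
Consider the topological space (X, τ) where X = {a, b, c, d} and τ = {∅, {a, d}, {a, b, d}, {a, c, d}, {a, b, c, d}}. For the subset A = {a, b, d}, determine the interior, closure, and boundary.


int(A) = {a, b, d}, cl(A) = {a, b, c, d}, ∂A = {c}.

Closed sets in (X, τ) are complements of opens:
  closed(X, τ) = {∅, {b}, {c}, {b, c}, {a, b, c, d}}.
int(A) = ⋃ {U ∈ τ : U ⊆ A}. Opens contained in A: ∅, {a, d}, {a, b, d}.
Taking the union of these: int(A) = {a, b, d}.
cl(A) = ⋂ {C closed : A ⊆ C}. Closed sets containing A: {a, b, c, d}.
Intersecting these: cl(A) = {a, b, c, d}.
∂A = cl(A) ∖ int(A) = {a, b, c, d} ∖ {a, b, d} = {c}.


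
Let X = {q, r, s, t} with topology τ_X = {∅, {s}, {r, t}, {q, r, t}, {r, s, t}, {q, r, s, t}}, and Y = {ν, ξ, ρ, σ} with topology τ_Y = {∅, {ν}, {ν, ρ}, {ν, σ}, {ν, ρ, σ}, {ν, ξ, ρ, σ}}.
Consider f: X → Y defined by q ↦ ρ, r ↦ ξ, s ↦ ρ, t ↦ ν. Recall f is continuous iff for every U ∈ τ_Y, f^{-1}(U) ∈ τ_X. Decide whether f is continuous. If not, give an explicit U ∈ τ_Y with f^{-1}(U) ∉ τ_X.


f is NOT continuous.

Compute f^{-1}(U) for each U ∈ τ_Y:
  U = ∅: f^{-1}(U) = ∅ ∈ τ_X ✓.
  U = {ν}: f^{-1}(U) = {t} ∉ τ_X ✗.
  U = {ν, ρ}: f^{-1}(U) = {q, s, t} ∉ τ_X ✗.
  U = {ν, σ}: f^{-1}(U) = {t} ∉ τ_X ✗.
  U = {ν, ρ, σ}: f^{-1}(U) = {q, s, t} ∉ τ_X ✗.
  U = {ν, ξ, ρ, σ}: f^{-1}(U) = {q, r, s, t} ∈ τ_X ✓.
Found U = {ν} with f^{-1}(U) = {t} not in τ_X. Therefore f is NOT continuous.


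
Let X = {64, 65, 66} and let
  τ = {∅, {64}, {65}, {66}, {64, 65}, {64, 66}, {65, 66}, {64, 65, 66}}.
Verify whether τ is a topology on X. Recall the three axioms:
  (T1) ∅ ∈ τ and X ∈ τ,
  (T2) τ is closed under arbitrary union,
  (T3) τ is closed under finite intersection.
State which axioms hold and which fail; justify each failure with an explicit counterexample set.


τ IS a topology on X.

Axiom (T1): ∅ ∈ τ? Yes; X ∈ τ? Yes.
Axiom (T2/T3): check pairwise unions and intersections of members of τ.
All pairwise intersections and unions checked — each lies in τ. Therefore τ satisfies (T1), (T2), (T3): it IS a topology on X.


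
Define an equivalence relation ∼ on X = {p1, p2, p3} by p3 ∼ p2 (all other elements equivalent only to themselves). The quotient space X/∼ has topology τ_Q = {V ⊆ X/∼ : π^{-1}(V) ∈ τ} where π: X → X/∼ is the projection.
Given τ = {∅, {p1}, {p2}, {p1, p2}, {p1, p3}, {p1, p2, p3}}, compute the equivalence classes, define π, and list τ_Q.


X/∼ = {[p1], [p2=p3]}; |τ_Q| = 3.

Equivalence classes: [p1], [p2=p3].
Quotient map π: X → X/∼ sends p1 ↦ [p1], p2 ↦ [p2=p3], p3 ↦ [p2=p3].
For each subset V ⊆ X/∼, compute π^{-1}(V) ⊆ X and check whether π^{-1}(V) ∈ τ. V is open in τ_Q iff π^{-1}(V) ∈ τ.
  V = {}: π^{-1}(V) = ∅ ∈ τ ✓.
  V = {[p1]}: π^{-1}(V) = {p1} ∈ τ ✓.
  V = {[p2=p3]}: π^{-1}(V) = {p2, p3} ∉ τ ✗.
  V = {[p1], [p2=p3]}: π^{-1}(V) = {p1, p2, p3} ∈ τ ✓.
Open sets in the quotient: τ_Q = {{}, {[p1]}, {[p1], [p2=p3]}} (3 elements).


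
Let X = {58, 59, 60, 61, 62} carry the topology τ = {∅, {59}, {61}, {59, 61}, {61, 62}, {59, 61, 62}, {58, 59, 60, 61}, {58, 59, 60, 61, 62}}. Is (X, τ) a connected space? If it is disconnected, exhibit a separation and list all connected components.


(X, τ) is connected.

Find clopen sets (U ∈ τ with X ∖ U ∈ τ):
  U = ∅, X ∖ U = {58, 59, 60, 61, 62} — both open, so U is clopen.
  U = {58, 59, 60, 61, 62}, X ∖ U = ∅ — both open, so U is clopen.
Only trivial clopens (∅ and X) exist, so (X, τ) is connected.
Compute connected components by grouping points that agree on all clopens:
  component: {58, 59, 60, 61, 62}


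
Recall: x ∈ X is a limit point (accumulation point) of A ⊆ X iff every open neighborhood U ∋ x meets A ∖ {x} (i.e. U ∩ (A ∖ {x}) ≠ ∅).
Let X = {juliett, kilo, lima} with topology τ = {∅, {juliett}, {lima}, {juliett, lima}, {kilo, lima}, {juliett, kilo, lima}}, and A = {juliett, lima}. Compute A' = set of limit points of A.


A' = {kilo}

For each x ∈ X, list the open sets U ∈ τ with x ∈ U, then check whether U ∩ (A ∖ {x}) ≠ ∅ for every such U.
  x = juliett: open {juliett} ∋ x has {juliett} ∩ (A ∖ {juliett}) = ∅, so x is NOT a limit point.
  x = kilo: opens ∋ x are {kilo, lima}, {juliett, kilo, lima}; each meets A ∖ {kilo}, so x IS a limit point.
  x = lima: open {lima} ∋ x has {lima} ∩ (A ∖ {lima}) = ∅, so x is NOT a limit point.
Collecting: A' = {kilo}.


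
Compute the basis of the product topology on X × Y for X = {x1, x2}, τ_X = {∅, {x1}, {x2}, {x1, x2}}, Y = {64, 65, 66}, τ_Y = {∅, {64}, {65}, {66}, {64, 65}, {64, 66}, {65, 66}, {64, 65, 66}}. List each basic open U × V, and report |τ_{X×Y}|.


Basis B = {∅ × ∅, {x1} × {64}, {x1} × {65}, {x1} × {66}, {x2} × {64}, {x2} × {65}, {x2} × {66}, {x1} × {64, 65}, {x1} × {64, 66}, {x1, x2} × {64}, {x1} × {65, 66}, {x1, x2} × {65}, {x1, x2} × {66}, {x2} × {64, 65}, {x2} × {64, 66}, {x2} × {65, 66}, {x1} × {64, 65, 66}, {x2} × {64, 65, 66}, {x1, x2} × {64, 65}, {x1, x2} × {64, 66}, {x1, x2} × {65, 66}, {x1, x2} × {64, 65, 66}}; |τ_{X×Y}| = 64.

Enumerate products U × V with U ∈ τ_X, V ∈ τ_Y (deduplicated):
  ∅ × ∅ = {} (∅)
  {x1} × {64} = {(x1,64)}
  {x1} × {65} = {(x1,65)}
  {x1} × {66} = {(x1,66)}
  {x2} × {64} = {(x2,64)}
  {x2} × {65} = {(x2,65)}
  {x2} × {66} = {(x2,66)}
  {x1} × {64, 65} = {(x1,64), (x1,65)}
  {x1} × {64, 66} = {(x1,64), (x1,66)}
  {x1, x2} × {64} = {(x1,64), (x2,64)}
  {x1} × {65, 66} = {(x1,65), (x1,66)}
  {x1, x2} × {65} = {(x1,65), (x2,65)}
  {x1, x2} × {66} = {(x1,66), (x2,66)}
  {x2} × {64, 65} = {(x2,64), (x2,65)}
  {x2} × {64, 66} = {(x2,64), (x2,66)}
  {x2} × {65, 66} = {(x2,65), (x2,66)}
  {x1} × {64, 65, 66} = {(x1,64), (x1,65), (x1,66)}
  {x2} × {64, 65, 66} = {(x2,64), (x2,65), (x2,66)}
  {x1, x2} × {64, 65} = {(x1,64), (x1,65), (x2,64), (x2,65)}
  {x1, x2} × {64, 66} = {(x1,64), (x1,66), (x2,64), (x2,66)}
  {x1, x2} × {65, 66} = {(x1,65), (x1,66), (x2,65), (x2,66)}
  {x1, x2} × {64, 65, 66} = {(x1,64), (x1,65), (x1,66), (x2,64), (x2,65), (x2,66)}
These 22 distinct sets form the basis B.
Close under arbitrary unions to get τ_{X×Y}; counting gives |τ_{X×Y}| = 64.


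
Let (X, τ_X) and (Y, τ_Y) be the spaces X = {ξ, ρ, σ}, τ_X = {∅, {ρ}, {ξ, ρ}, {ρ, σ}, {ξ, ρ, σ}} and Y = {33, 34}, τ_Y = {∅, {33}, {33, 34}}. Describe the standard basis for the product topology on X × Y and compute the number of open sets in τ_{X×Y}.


Basis B = {∅ × ∅, {ρ} × {33}, {ξ, ρ} × {33}, {ρ} × {33, 34}, {ρ, σ} × {33}, {ξ, ρ, σ} × {33}, {ξ, ρ} × {33, 34}, {ρ, σ} × {33, 34}, {ξ, ρ, σ} × {33, 34}}; |τ_{X×Y}| = 14.

Enumerate products U × V with U ∈ τ_X, V ∈ τ_Y (deduplicated):
  ∅ × ∅ = {} (∅)
  {ρ} × {33} = {(ρ,33)}
  {ξ, ρ} × {33} = {(ξ,33), (ρ,33)}
  {ρ} × {33, 34} = {(ρ,33), (ρ,34)}
  {ρ, σ} × {33} = {(ρ,33), (σ,33)}
  {ξ, ρ, σ} × {33} = {(ξ,33), (ρ,33), (σ,33)}
  {ξ, ρ} × {33, 34} = {(ξ,33), (ξ,34), (ρ,33), (ρ,34)}
  {ρ, σ} × {33, 34} = {(ρ,33), (ρ,34), (σ,33), (σ,34)}
  {ξ, ρ, σ} × {33, 34} = {(ξ,33), (ξ,34), (ρ,33), (ρ,34), (σ,33), (σ,34)}
These 9 distinct sets form the basis B.
Close under arbitrary unions to get τ_{X×Y}; counting gives |τ_{X×Y}| = 14.
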